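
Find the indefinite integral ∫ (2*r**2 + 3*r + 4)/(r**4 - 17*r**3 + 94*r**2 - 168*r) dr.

Factor the denominator: r*(r - 7)*(r - 6)*(r - 4).
Partial-fraction decomposition: 2/(r - 4) - 47/(6*(r - 6)) + 41/(7*(r - 7)) - 1/(42*r).
Integrate each term: A/(r−a) contributes A·log|r−a|.

-log(r)/42 + 41*log(r - 7)/7 - 47*log(r - 6)/6 + 2*log(r - 4) + C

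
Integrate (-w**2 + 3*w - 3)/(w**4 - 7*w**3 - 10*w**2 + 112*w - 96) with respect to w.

Factor the denominator: (w - 6)*(w - 4)*(w - 1)*(w + 4).
Partial-fraction decomposition: 31/(400*(w + 4)) - 1/(75*(w - 1)) + 7/(48*(w - 4)) - 21/(100*(w - 6)).
Integrate each term: A/(w−a) contributes A·log|w−a|.

-21*log(w - 6)/100 + 7*log(w - 4)/48 - log(w - 1)/75 + 31*log(w + 4)/400 + C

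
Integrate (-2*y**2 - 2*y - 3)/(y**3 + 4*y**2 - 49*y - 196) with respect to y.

Factor the denominator: (y - 7)*(y + 4)*(y + 7).
Partial-fraction decomposition: -29/(14*(y + 7)) + 9/(11*(y + 4)) - 115/(154*(y - 7)).
Integrate each term: A/(y−a) contributes A·log|y−a|.

-115*log(y - 7)/154 + 9*log(y + 4)/11 - 29*log(y + 7)/14 + C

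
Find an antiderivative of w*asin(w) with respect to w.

Use integration by parts with u = arcsin(w), dv = w dw.
Then du = 1/sqrt(-w**2 + 1) dw.

w**2*asin(w)/2 + w*sqrt(-w**2 + 1)/4 - asin(w)/4 + C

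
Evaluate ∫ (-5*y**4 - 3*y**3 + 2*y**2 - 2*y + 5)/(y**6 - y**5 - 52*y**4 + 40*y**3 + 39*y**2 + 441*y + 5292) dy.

-863*log(y - 7)/1624 + 481*log(y - 4)/1925 - 59*log(y + 3)/1008 + 10859*log(y + 7)/35728 + 943*log(y**2 + 9)/52200 - 2851*atan(y/3)/26100 + C

Factor the denominator: (y - 7)*(y - 4)*(y + 3)*(y + 7)*(y**2 + 9).
Partial-fraction decomposition: (943*y - 8553)/(26100*(y**2 + 9)) + 10859/(35728*(y + 7)) - 59/(1008*(y + 3)) + 481/(1925*(y - 4)) - 863/(1624*(y - 7)).
Integrate each term; A/(y−a) gives A·log|y−a|; the (By+D)/(y²+p²) term gives a log and an atan.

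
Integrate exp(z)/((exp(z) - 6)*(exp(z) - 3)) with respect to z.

log(exp(z) - 6)/3 - log(exp(z) - 3)/3 + C

Let u = e^z, du = e^z dz.
The integral becomes ∫ du/((u-6)(u-3)); decompose into partial fractions.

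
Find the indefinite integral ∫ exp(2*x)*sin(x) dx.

Let I denote the integral. Integrate by parts with u = sin(x), dv = exp(2*x) dx, so v = exp(2*x)/2: I = exp(2*x)*sin(x)/2 − (1/2)·∫ exp(2*x)*cos(x) dx.
Apply parts again with u = cos(x), dv = exp(2*x) dx: ∫ exp(2*x)*cos(x) dx = exp(2*x)*cos(x)/2 + (1/2)·I. Substituting back brings back I: I = exp(2*x)*sin(x)/2 - exp(2*x)*cos(x)/4 − (1/4)·I.
Solving for I: (1 + 1/4)·I equals the remaining terms, so I = (4/5)·(exp(2*x)*sin(x)/2 - exp(2*x)*cos(x)/4).

2*exp(2*x)*sin(x)/5 - exp(2*x)*cos(x)/5 + C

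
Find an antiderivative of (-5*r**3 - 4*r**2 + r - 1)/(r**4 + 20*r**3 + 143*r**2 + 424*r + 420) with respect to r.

7*log(r + 2)/20 - 173*log(r + 5)/2 + 929*log(r + 6)/4 - 1511*log(r + 7)/10 + C

Factor the denominator: (r + 2)*(r + 5)*(r + 6)*(r + 7).
Partial-fraction decomposition: -1511/(10*(r + 7)) + 929/(4*(r + 6)) - 173/(2*(r + 5)) + 7/(20*(r + 2)).
Integrate each term: A/(r−a) contributes A·log|r−a|.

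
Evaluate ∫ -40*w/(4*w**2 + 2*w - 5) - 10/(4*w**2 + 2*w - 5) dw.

Let u = 4*w**2 + 2*w - 5, so du = (8*w + 2) dw.
Rewriting, the integral becomes -5·∫ 1/u du = -5·log(u).
Substituting back, u = 4*w**2 + 2*w - 5.

-5*log(4*w**2 + 2*w - 5) + C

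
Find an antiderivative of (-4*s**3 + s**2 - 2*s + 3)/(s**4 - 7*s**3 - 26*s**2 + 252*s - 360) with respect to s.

-279*log(s - 6)/16 + 482*log(s - 5)/33 - 29*log(s - 2)/96 - 305*log(s + 6)/352 + C

Factor the denominator: (s - 6)*(s - 5)*(s - 2)*(s + 6).
Partial-fraction decomposition: -305/(352*(s + 6)) - 29/(96*(s - 2)) + 482/(33*(s - 5)) - 279/(16*(s - 6)).
Integrate each term: A/(s−a) contributes A·log|s−a|.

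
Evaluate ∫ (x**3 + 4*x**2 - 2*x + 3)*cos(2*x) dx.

x**3*sin(2*x)/2 + 2*x**2*sin(2*x) + 3*x**2*cos(2*x)/4 - 7*x*sin(2*x)/4 + 2*x*cos(2*x) + sin(2*x)/2 - 7*cos(2*x)/8 + C

Use integration by parts with u = x**3 + 4*x**2 - 2*x + 3, dv = cos(2*x) dx, so v = sin(2*x)/2.
Apply parts 3 times (tabular method): alternate signs, differentiate u down to 0, integrate dv up.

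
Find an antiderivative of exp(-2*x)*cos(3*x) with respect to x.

3*exp(-2*x)*sin(3*x)/13 - 2*exp(-2*x)*cos(3*x)/13 + C

Let I denote the integral. Integrate by parts with u = cos(3*x), dv = exp(-2*x) dx, so v = -exp(-2*x)/2: I = -exp(-2*x)*cos(3*x)/2 − (3/2)·∫ exp(-2*x)*sin(3*x) dx.
Apply parts again with u = sin(3*x), dv = exp(-2*x) dx: ∫ exp(-2*x)*sin(3*x) dx = -exp(-2*x)*sin(3*x)/2 + (3/2)·I. Substituting back brings back I: I = 3*exp(-2*x)*sin(3*x)/4 - exp(-2*x)*cos(3*x)/2 − (9/4)·I.
Solving for I: (1 + 9/4)·I equals the remaining terms, so I = (4/13)·(3*exp(-2*x)*sin(3*x)/4 - exp(-2*x)*cos(3*x)/2).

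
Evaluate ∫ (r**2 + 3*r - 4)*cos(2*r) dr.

Use integration by parts with u = r**2 + 3*r - 4, dv = cos(2*r) dr, so v = sin(2*r)/2.
Apply parts 2 times (tabular method): alternate signs, differentiate u down to 0, integrate dv up.

r**2*sin(2*r)/2 + 3*r*sin(2*r)/2 + r*cos(2*r)/2 - 9*sin(2*r)/4 + 3*cos(2*r)/4 + C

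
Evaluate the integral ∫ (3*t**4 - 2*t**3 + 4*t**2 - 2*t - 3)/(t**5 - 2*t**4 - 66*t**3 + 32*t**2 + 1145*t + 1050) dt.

Factor the denominator: (t - 7)*(t - 6)*(t + 1)*(t + 5)**2.
Partial-fraction decomposition: 683/(484*(t + 5)) - 93/(22*(t + 5)**2) + 1/(112*(t + 1)) - 3585/(847*(t - 6)) + 93/(16*(t - 7)).
Integrate each term; A/(t−a) gives A·log|t−a|; A/(t−a)² gives −A/(t−a).

93*log(t - 7)/16 - 3585*log(t - 6)/847 + log(t + 1)/112 + 683*log(t + 5)/484 + 93/(22*t + 110) + C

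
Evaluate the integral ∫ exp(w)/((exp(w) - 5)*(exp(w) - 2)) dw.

log(exp(w) - 5)/3 - log(exp(w) - 2)/3 + C

Let u = e^w, du = e^w dw.
The integral becomes ∫ du/((u-5)(u-2)); decompose into partial fractions.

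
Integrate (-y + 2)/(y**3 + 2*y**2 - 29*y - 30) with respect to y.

-log(y - 5)/22 - log(y + 1)/10 + 8*log(y + 6)/55 + C

Factor the denominator: (y - 5)*(y + 1)*(y + 6).
Partial-fraction decomposition: 8/(55*(y + 6)) - 1/(10*(y + 1)) - 1/(22*(y - 5)).
Integrate each term: A/(y−a) contributes A·log|y−a|.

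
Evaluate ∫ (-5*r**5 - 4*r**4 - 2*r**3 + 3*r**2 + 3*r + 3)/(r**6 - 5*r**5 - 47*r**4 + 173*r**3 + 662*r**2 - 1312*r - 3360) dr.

Factor the denominator: (r - 7)*(r - 4)**2*(r + 2)*(r + 3)*(r + 5).
Partial-fraction decomposition: -6719/(2916*(r + 5)) + 69/(70*(r + 3)) - 121/(972*(r + 2)) + 125117/(20412*(r - 4)) + 887/(162*(r - 4)**2) - 47077/(4860*(r - 7)).
Integrate each term; A/(r−a) gives A·log|r−a|; A/(r−a)² gives −A/(r−a).

-47077*log(r - 7)/4860 + 125117*log(r - 4)/20412 - 121*log(r + 2)/972 + 69*log(r + 3)/70 - 6719*log(r + 5)/2916 - 887/(162*r - 648) + C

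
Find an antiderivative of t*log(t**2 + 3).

t**2*log(t**2 + 3)/2 - t**2/2 + 3*log(t**2 + 3)/2 + C

Let u = t**2 + 3, so du = (2*t) dt.
The integral becomes (1/2)·∫ log(u) du; integrate by parts with u′=log(u), dv′=du.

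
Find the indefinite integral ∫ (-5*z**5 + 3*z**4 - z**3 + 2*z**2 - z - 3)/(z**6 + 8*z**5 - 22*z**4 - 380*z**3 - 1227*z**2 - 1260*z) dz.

log(z)/420 - 77087*log(z - 7)/92400 - 19961*log(z + 3)/300 + 5985*log(z + 4)/44 - 17677*log(z + 5)/240 - 501/(20*z + 60) + C

Factor the denominator: z*(z - 7)*(z + 3)**2*(z + 4)*(z + 5).
Partial-fraction decomposition: -17677/(240*(z + 5)) + 5985/(44*(z + 4)) - 19961/(300*(z + 3)) + 501/(20*(z + 3)**2) - 77087/(92400*(z - 7)) + 1/(420*z).
Integrate each term; A/(z−a) gives A·log|z−a|; A/(z−a)² gives −A/(z−a).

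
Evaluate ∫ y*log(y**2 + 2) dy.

y**2*log(y**2 + 2)/2 - y**2/2 + log(y**2 + 2) + C

Let u = y**2 + 2, so du = (2*y) dy.
The integral becomes (1/2)·∫ log(u) du; integrate by parts with u′=log(u), dv′=du.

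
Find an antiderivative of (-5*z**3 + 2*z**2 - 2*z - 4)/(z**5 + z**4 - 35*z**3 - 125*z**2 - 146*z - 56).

-545*log(z - 7)/2112 + 649*log(z + 1)/576 - 8*log(z + 2)/3 + 178*log(z + 4)/99 + 5/(24*z + 24) + C

Factor the denominator: (z - 7)*(z + 1)**2*(z + 2)*(z + 4).
Partial-fraction decomposition: 178/(99*(z + 4)) - 8/(3*(z + 2)) + 649/(576*(z + 1)) - 5/(24*(z + 1)**2) - 545/(2112*(z - 7)).
Integrate each term; A/(z−a) gives A·log|z−a|; A/(z−a)² gives −A/(z−a).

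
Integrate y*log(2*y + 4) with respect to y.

Use integration by parts with u = log(2*y + 4), dv = y dy.
Then du = 2/(2*y + 4) dy and v = y**2/2.

y**2*log(2*y + 4)/2 - y**2/4 + y - 2*log(y + 2) + C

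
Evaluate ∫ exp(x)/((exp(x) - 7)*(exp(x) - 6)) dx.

log(exp(x) - 7) - log(exp(x) - 6) + C

Let u = e^x, du = e^x dx.
The integral becomes ∫ du/((u-6)(u-7)); decompose into partial fractions.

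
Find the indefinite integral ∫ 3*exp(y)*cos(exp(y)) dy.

Let u = exp(y), so du = (exp(y)) dy.
Rewriting, the integral becomes 3·∫ cos(u) du = 3·sin(u).
Substituting back, u = exp(y).

3*sin(exp(y)) + C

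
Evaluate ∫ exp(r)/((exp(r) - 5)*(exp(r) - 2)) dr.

log(exp(r) - 5)/3 - log(exp(r) - 2)/3 + C

Let u = e^r, du = e^r dr.
The integral becomes ∫ du/((u-2)(u-5)); decompose into partial fractions.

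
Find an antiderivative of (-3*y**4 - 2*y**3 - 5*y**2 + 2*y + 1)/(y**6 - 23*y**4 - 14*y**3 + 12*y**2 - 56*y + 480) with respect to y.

Factor the denominator: (y - 5)*(y - 2)*(y + 3)*(y + 4)*(y**2 + 4).
Partial-fraction decomposition: (1031*y - 3574)/(30160*(y**2 + 4)) + 727/(1080*(y + 4)) - 239/(520*(y + 3)) + 79/(720*(y - 2)) - 2239/(6264*(y - 5)).
Integrate each term; A/(y−a) gives A·log|y−a|; the (By+D)/(y²+p²) term gives a log and an atan.

-2239*log(y - 5)/6264 + 79*log(y - 2)/720 - 239*log(y + 3)/520 + 727*log(y + 4)/1080 + 1031*log(y**2 + 4)/60320 - 1787*atan(y/2)/30160 + C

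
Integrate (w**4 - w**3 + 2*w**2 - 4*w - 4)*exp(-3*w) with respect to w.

(-27*w**4 - 9*w**3 - 63*w**2 + 66*w + 130)*exp(-3*w)/81 + C

Use integration by parts with u = w**4 - w**3 + 2*w**2 - 4*w - 4, dv = exp(-3*w) dw, so v = -exp(-3*w)/3.
Apply parts 4 times (tabular method): alternate signs, differentiate u down to 0, integrate dv up.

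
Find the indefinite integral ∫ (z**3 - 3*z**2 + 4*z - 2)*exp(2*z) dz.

(4*z**3 - 18*z**2 + 34*z - 25)*exp(2*z)/8 + C

Use integration by parts with u = z**3 - 3*z**2 + 4*z - 2, dv = exp(2*z) dz, so v = exp(2*z)/2.
Apply parts 3 times (tabular method): alternate signs, differentiate u down to 0, integrate dv up.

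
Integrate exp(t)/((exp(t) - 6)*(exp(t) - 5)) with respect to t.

log(exp(t) - 6) - log(exp(t) - 5) + C

Let u = e^t, du = e^t dt.
The integral becomes ∫ du/((u-6)(u-5)); decompose into partial fractions.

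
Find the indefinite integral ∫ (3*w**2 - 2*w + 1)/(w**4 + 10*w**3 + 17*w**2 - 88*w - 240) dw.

11*log(w - 3)/196 + 524*log(w + 4)/49 - 43*log(w + 5)/4 + 57/(7*w + 28) + C

Factor the denominator: (w - 3)*(w + 4)**2*(w + 5).
Partial-fraction decomposition: -43/(4*(w + 5)) + 524/(49*(w + 4)) - 57/(7*(w + 4)**2) + 11/(196*(w - 3)).
Integrate each term; A/(w−a) gives A·log|w−a|; A/(w−a)² gives −A/(w−a).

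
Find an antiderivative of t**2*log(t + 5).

Use integration by parts with u = log(t + 5), dv = t**2 dt.
Then du = 1/(t + 5) dt and v = t**3/3.

t**3*log(t + 5)/3 - t**3/9 + 5*t**2/6 - 25*t/3 + 125*log(t + 5)/3 + C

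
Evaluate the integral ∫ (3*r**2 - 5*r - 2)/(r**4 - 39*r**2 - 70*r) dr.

Factor the denominator: r*(r - 7)*(r + 2)*(r + 5).
Partial-fraction decomposition: -49/(90*(r + 5)) + 10/(27*(r + 2)) + 55/(378*(r - 7)) + 1/(35*r).
Integrate each term: A/(r−a) contributes A·log|r−a|.

log(r)/35 + 55*log(r - 7)/378 + 10*log(r + 2)/27 - 49*log(r + 5)/90 + C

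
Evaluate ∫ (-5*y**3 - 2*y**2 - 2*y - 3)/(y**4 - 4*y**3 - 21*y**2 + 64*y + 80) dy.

-344*log(y - 5)/27 + 363*log(y - 4)/40 + log(y + 1)/45 - 293*log(y + 4)/216 + C

Factor the denominator: (y - 5)*(y - 4)*(y + 1)*(y + 4).
Partial-fraction decomposition: -293/(216*(y + 4)) + 1/(45*(y + 1)) + 363/(40*(y - 4)) - 344/(27*(y - 5)).
Integrate each term: A/(y−a) contributes A·log|y−a|.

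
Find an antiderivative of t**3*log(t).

t**4*log(t)/4 - t**4/16 + C

Use integration by parts with u = log(t), dv = t**3 dt.
Then du = 1/t dt and v = t**4/4.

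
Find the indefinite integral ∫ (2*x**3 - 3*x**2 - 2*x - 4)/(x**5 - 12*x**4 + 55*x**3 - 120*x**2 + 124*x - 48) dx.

Factor the denominator: (x - 4)*(x - 3)*(x - 2)**2*(x - 1).
Partial-fraction decomposition: -7/(6*(x - 1)) + 4/(x - 2) - 2/(x - 2)**2 - 17/(2*(x - 3)) + 17/(3*(x - 4)).
Integrate each term; A/(x−a) gives A·log|x−a|; A/(x−a)² gives −A/(x−a).

17*log(x - 4)/3 - 17*log(x - 3)/2 + 4*log(x - 2) - 7*log(x - 1)/6 + 2/(x - 2) + C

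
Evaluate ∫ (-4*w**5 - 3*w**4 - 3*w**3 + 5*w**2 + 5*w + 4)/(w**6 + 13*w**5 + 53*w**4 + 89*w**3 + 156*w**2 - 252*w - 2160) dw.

Factor the denominator: (w - 2)*(w + 4)*(w + 5)*(w + 6)*(w**2 + 9).
Partial-fraction decomposition: 4*(3022*w + 13467)/(49725*(w**2 + 9)) - 14009/(360*(w + 6)) + 5552/(119*(w + 5)) - 896/(75*(w + 4)) - 83/(2184*(w - 2)).
Integrate each term; A/(w−a) gives A·log|w−a|; the (Bw+D)/(w²+p²) term gives a log and an atan.

-83*log(w - 2)/2184 - 896*log(w + 4)/75 + 5552*log(w + 5)/119 - 14009*log(w + 6)/360 + 6044*log(w**2 + 9)/49725 + 17956*atan(w/3)/49725 + C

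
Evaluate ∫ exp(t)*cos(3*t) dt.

Let I denote the integral. Integrate by parts with u = cos(3*t), dv = exp(t) dt, so v = exp(t): I = exp(t)*cos(3*t) + 3·∫ exp(t)*sin(3*t) dt.
Apply parts again with u = sin(3*t), dv = exp(t) dt: ∫ exp(t)*sin(3*t) dt = exp(t)*sin(3*t) − 3·I. Substituting back brings back I: I = 3*exp(t)*sin(3*t) + exp(t)*cos(3*t) − 9·I.
Solving for I: (1 + 9)·I equals the remaining terms, so I = (1/10)·(3*exp(t)*sin(3*t) + exp(t)*cos(3*t)).

3*exp(t)*sin(3*t)/10 + exp(t)*cos(3*t)/10 + C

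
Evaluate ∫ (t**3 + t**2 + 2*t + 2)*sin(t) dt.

Use integration by parts with u = t**3 + t**2 + 2*t + 2, dv = sin(t) dt, so v = -cos(t).
Apply parts 3 times (tabular method): alternate signs, differentiate u down to 0, integrate dv up.

-t**3*cos(t) + 3*t**2*sin(t) - t**2*cos(t) + 2*t*sin(t) + 4*t*cos(t) - 4*sin(t) + C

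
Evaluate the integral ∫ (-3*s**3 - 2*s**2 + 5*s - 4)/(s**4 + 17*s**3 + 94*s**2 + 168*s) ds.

-log(s)/42 - 17*log(s + 4)/3 + 271*log(s + 6)/6 - 892*log(s + 7)/21 + C

Factor the denominator: s*(s + 4)*(s + 6)*(s + 7).
Partial-fraction decomposition: -892/(21*(s + 7)) + 271/(6*(s + 6)) - 17/(3*(s + 4)) - 1/(42*s).
Integrate each term: A/(s−a) contributes A·log|s−a|.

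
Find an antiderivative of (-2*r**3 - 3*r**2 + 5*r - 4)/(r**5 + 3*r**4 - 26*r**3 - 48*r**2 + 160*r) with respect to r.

Factor the denominator: r*(r - 4)*(r - 2)*(r + 4)*(r + 5).
Partial-fraction decomposition: 146/(315*(r + 5)) - 7/(24*(r + 4)) + 11/(84*(r - 2)) - 5/(18*(r - 4)) - 1/(40*r).
Integrate each term: A/(r−a) contributes A·log|r−a|.

-log(r)/40 - 5*log(r - 4)/18 + 11*log(r - 2)/84 - 7*log(r + 4)/24 + 146*log(r + 5)/315 + C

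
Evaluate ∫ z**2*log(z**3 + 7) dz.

Let u = z**3 + 7, so du = (3*z**2) dz.
The integral becomes (1/3)·∫ log(u) du; integrate by parts with u′=log(u), dv′=du.

z**3*log(z**3 + 7)/3 - z**3/3 + 7*log(z**3 + 7)/3 + C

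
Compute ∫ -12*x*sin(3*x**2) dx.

Let u = 3*x**2, so du = (6*x) dx.
Rewriting, the integral becomes -2·∫ sin(u) du = -2·-cos(u).
Substituting back, u = 3*x**2.

2*cos(3*x**2) + C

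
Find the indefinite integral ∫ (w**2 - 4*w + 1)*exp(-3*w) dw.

(-9*w**2 + 30*w + 1)*exp(-3*w)/27 + C

Use integration by parts with u = w**2 - 4*w + 1, dv = exp(-3*w) dw, so v = -exp(-3*w)/3.
Apply parts 2 times (tabular method): alternate signs, differentiate u down to 0, integrate dv up.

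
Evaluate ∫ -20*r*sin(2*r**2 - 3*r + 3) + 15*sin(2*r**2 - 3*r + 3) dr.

Let u = 2*r**2 - 3*r + 3, so du = (4*r - 3) dr.
Rewriting, the integral becomes -5·∫ sin(u) du = -5·-cos(u).
Substituting back, u = 2*r**2 - 3*r + 3.

5*cos(2*r**2 - 3*r + 3) + C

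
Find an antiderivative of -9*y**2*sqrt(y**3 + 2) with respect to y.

Let u = y**3 + 2, so du = (3*y**2) dy.
Rewriting, the integral becomes -3·∫ √u du = -3·(2/3)u^(3/2).
Substituting back, u = y**3 + 2.

-2*(y**3 + 2)**(3/2) + C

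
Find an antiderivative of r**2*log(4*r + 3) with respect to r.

Use integration by parts with u = log(4*r + 3), dv = r**2 dr.
Then du = 4/(4*r + 3) dr and v = r**3/3.

r**3*log(4*r + 3)/3 - r**3/9 + r**2/8 - 3*r/16 + 9*log(4*r + 3)/64 + C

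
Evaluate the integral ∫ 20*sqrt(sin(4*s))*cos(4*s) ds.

10*sin(4*s)**(3/2)/3 + C

Let u = sin(4*s), so du = (4*cos(4*s)) ds.
Rewriting, the integral becomes 5·∫ √u du = 5·(2/3)u^(3/2).
Substituting back, u = sin(4*s).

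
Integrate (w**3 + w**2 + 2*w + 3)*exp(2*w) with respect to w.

(4*w**3 - 2*w**2 + 10*w + 7)*exp(2*w)/8 + C

Use integration by parts with u = w**3 + w**2 + 2*w + 3, dv = exp(2*w) dw, so v = exp(2*w)/2.
Apply parts 3 times (tabular method): alternate signs, differentiate u down to 0, integrate dv up.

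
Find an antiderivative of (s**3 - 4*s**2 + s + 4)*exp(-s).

Use integration by parts with u = s**3 - 4*s**2 + s + 4, dv = exp(-s) ds, so v = -exp(-s).
Apply parts 3 times (tabular method): alternate signs, differentiate u down to 0, integrate dv up.

(-s**3 + s**2 + s - 3)*exp(-s) + C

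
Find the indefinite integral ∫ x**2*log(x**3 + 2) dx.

x**3*log(x**3 + 2)/3 - x**3/3 + 2*log(x**3 + 2)/3 + C

Let u = x**3 + 2, so du = (3*x**2) dx.
The integral becomes (1/3)·∫ log(u) du; integrate by parts with u′=log(u), dv′=du.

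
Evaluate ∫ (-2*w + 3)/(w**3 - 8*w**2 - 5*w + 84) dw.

-11*log(w - 7)/30 + 5*log(w - 4)/21 + 9*log(w + 3)/70 + C

Factor the denominator: (w - 7)*(w - 4)*(w + 3).
Partial-fraction decomposition: 9/(70*(w + 3)) + 5/(21*(w - 4)) - 11/(30*(w - 7)).
Integrate each term: A/(w−a) contributes A·log|w−a|.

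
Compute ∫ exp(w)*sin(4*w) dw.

Let I denote the integral. Integrate by parts with u = sin(4*w), dv = exp(w) dw, so v = exp(w): I = exp(w)*sin(4*w) − 4·∫ exp(w)*cos(4*w) dw.
Apply parts again with u = cos(4*w), dv = exp(w) dw: ∫ exp(w)*cos(4*w) dw = exp(w)*cos(4*w) + 4·I. Substituting back brings back I: I = exp(w)*sin(4*w) - 4*exp(w)*cos(4*w) − 16·I.
Solving for I: (1 + 16)·I equals the remaining terms, so I = (1/17)·(exp(w)*sin(4*w) - 4*exp(w)*cos(4*w)).

exp(w)*sin(4*w)/17 - 4*exp(w)*cos(4*w)/17 + C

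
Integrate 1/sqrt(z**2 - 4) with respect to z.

log(z + sqrt(z**2 - 4)) + C

Substitute z = 2·sec(θ), so dz = 2·sec(θ)*tan(θ) dθ and the radical becomes sqrt(z**2 - 4) = 2·tan(θ) by the Pythagorean identity.
Integrate the resulting trig expression in θ, then back-substitute sec(θ) = z/2, tan(θ) = sqrt(z**2 - 4)/2 (absorbing any constant into C).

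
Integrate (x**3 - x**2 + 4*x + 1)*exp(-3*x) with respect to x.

Use integration by parts with u = x**3 - x**2 + 4*x + 1, dv = exp(-3*x) dx, so v = -exp(-3*x)/3.
Apply parts 3 times (tabular method): alternate signs, differentiate u down to 0, integrate dv up.

(-3*x**3 - 12*x - 7)*exp(-3*x)/9 + C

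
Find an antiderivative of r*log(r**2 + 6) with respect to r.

r**2*log(r**2 + 6)/2 - r**2/2 + 3*log(r**2 + 6) + C

Let u = r**2 + 6, so du = (2*r) dr.
The integral becomes (1/2)·∫ log(u) du; integrate by parts with u′=log(u), dv′=du.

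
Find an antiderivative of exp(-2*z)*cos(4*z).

Let I denote the integral. Integrate by parts with u = cos(4*z), dv = exp(-2*z) dz, so v = -exp(-2*z)/2: I = -exp(-2*z)*cos(4*z)/2 − 2·∫ exp(-2*z)*sin(4*z) dz.
Apply parts again with u = sin(4*z), dv = exp(-2*z) dz: ∫ exp(-2*z)*sin(4*z) dz = -exp(-2*z)*sin(4*z)/2 + 2·I. Substituting back brings back I: I = exp(-2*z)*sin(4*z) - exp(-2*z)*cos(4*z)/2 − 4·I.
Solving for I: (1 + 4)·I equals the remaining terms, so I = (1/5)·(exp(-2*z)*sin(4*z) - exp(-2*z)*cos(4*z)/2).

exp(-2*z)*sin(4*z)/5 - exp(-2*z)*cos(4*z)/10 + C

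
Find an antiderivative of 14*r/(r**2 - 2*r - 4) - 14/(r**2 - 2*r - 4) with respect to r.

Let u = r**2 - 2*r - 4, so du = (2*r - 2) dr.
Rewriting, the integral becomes 7·∫ 1/u du = 7·log(u).
Substituting back, u = r**2 - 2*r - 4.

7*log(r**2 - 2*r - 4) + C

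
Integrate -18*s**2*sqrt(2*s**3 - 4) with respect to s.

-2*(2*s**3 - 4)**(3/2) + C

Let u = 2*s**3 - 4, so du = (6*s**2) ds.
Rewriting, the integral becomes -3·∫ √u du = -3·(2/3)u^(3/2).
Substituting back, u = 2*s**3 - 4.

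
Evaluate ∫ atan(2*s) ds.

Use integration by parts with u = arctan(2*s), dv = ds.
Then du = 2/(4*s**2 + 1) ds.

s*atan(2*s) - log(4*s**2 + 1)/4 + C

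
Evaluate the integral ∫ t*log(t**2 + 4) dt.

Let u = t**2 + 4, so du = (2*t) dt.
The integral becomes (1/2)·∫ log(u) du; integrate by parts with u′=log(u), dv′=du.

t**2*log(t**2 + 4)/2 - t**2/2 + 2*log(t**2 + 4) + C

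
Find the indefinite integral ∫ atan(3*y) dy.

Use integration by parts with u = arctan(3*y), dv = dy.
Then du = 3/(9*y**2 + 1) dy.

y*atan(3*y) - log(9*y**2 + 1)/6 + C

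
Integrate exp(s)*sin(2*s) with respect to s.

Let I denote the integral. Integrate by parts with u = sin(2*s), dv = exp(s) ds, so v = exp(s): I = exp(s)*sin(2*s) − 2·∫ exp(s)*cos(2*s) ds.
Apply parts again with u = cos(2*s), dv = exp(s) ds: ∫ exp(s)*cos(2*s) ds = exp(s)*cos(2*s) + 2·I. Substituting back brings back I: I = exp(s)*sin(2*s) - 2*exp(s)*cos(2*s) − 4·I.
Solving for I: (1 + 4)·I equals the remaining terms, so I = (1/5)·(exp(s)*sin(2*s) - 2*exp(s)*cos(2*s)).

exp(s)*sin(2*s)/5 - 2*exp(s)*cos(2*s)/5 + C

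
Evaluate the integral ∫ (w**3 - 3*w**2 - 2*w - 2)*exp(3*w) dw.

Use integration by parts with u = w**3 - 3*w**2 - 2*w - 2, dv = exp(3*w) dw, so v = exp(3*w)/3.
Apply parts 3 times (tabular method): alternate signs, differentiate u down to 0, integrate dv up.

(9*w**3 - 36*w**2 + 6*w - 20)*exp(3*w)/27 + C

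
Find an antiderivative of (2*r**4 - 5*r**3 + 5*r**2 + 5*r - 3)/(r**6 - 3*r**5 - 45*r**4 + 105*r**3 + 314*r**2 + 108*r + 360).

Factor the denominator: (r - 6)*(r - 5)*(r + 2)*(r + 6)*(r**2 + 1).
Partial-fraction decomposition: 2*(32*r - 9)/(2405*(r**2 + 1)) - 1273/(6512*(r + 6)) + 79/(1120*(r + 2)) - 386/(1001*(r - 5)) + 573/(1184*(r - 6)).
Integrate each term; A/(r−a) gives A·log|r−a|; the (Br+D)/(r²+p²) term gives a log and an atan.

573*log(r - 6)/1184 - 386*log(r - 5)/1001 + 79*log(r + 2)/1120 - 1273*log(r + 6)/6512 + 32*log(r**2 + 1)/2405 - 18*atan(r)/2405 + C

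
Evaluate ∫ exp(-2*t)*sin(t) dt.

-2*exp(-2*t)*sin(t)/5 - exp(-2*t)*cos(t)/5 + C

Let I denote the integral. Integrate by parts with u = sin(t), dv = exp(-2*t) dt, so v = -exp(-2*t)/2: I = -exp(-2*t)*sin(t)/2 + (1/2)·∫ exp(-2*t)*cos(t) dt.
Apply parts again with u = cos(t), dv = exp(-2*t) dt: ∫ exp(-2*t)*cos(t) dt = -exp(-2*t)*cos(t)/2 − (1/2)·I. Substituting back brings back I: I = -exp(-2*t)*sin(t)/2 - exp(-2*t)*cos(t)/4 − (1/4)·I.
Solving for I: (1 + 1/4)·I equals the remaining terms, so I = (4/5)·(-exp(-2*t)*sin(t)/2 - exp(-2*t)*cos(t)/4).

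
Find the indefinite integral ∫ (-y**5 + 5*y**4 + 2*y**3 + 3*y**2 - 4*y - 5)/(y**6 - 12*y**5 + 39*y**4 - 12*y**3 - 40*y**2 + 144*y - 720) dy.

Factor the denominator: (y - 6)*(y - 5)*(y - 3)*(y + 2)*(y**2 + 4).
Partial-fraction decomposition: 7*(23*y - 204)/(6032*(y**2 + 4)) - 111/(2240*(y + 2)) + 113/(195*(y - 3)) - 150/(203*(y - 5)) - 157/(192*(y - 6)).
Integrate each term; A/(y−a) gives A·log|y−a|; the (By+D)/(y²+p²) term gives a log and an atan.

-157*log(y - 6)/192 - 150*log(y - 5)/203 + 113*log(y - 3)/195 - 111*log(y + 2)/2240 + 161*log(y**2 + 4)/12064 - 357*atan(y/2)/3016 + C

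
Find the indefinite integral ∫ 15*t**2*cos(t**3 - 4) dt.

5*sin(t**3 - 4) + C

Let u = t**3 - 4, so du = (3*t**2) dt.
Rewriting, the integral becomes 5·∫ cos(u) du = 5·sin(u).
Substituting back, u = t**3 - 4.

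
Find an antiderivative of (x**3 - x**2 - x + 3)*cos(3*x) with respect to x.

Use integration by parts with u = x**3 - x**2 - x + 3, dv = cos(3*x) dx, so v = sin(3*x)/3.
Apply parts 3 times (tabular method): alternate signs, differentiate u down to 0, integrate dv up.

x**3*sin(3*x)/3 - x**2*sin(3*x)/3 + x**2*cos(3*x)/3 - 5*x*sin(3*x)/9 - 2*x*cos(3*x)/9 + 29*sin(3*x)/27 - 5*cos(3*x)/27 + C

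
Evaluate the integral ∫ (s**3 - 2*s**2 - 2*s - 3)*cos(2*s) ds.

s**3*sin(2*s)/2 - s**2*sin(2*s) + 3*s**2*cos(2*s)/4 - 7*s*sin(2*s)/4 - s*cos(2*s) - sin(2*s) - 7*cos(2*s)/8 + C

Use integration by parts with u = s**3 - 2*s**2 - 2*s - 3, dv = cos(2*s) ds, so v = sin(2*s)/2.
Apply parts 3 times (tabular method): alternate signs, differentiate u down to 0, integrate dv up.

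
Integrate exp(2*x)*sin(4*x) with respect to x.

exp(2*x)*sin(4*x)/10 - exp(2*x)*cos(4*x)/5 + C

Let I denote the integral. Integrate by parts with u = sin(4*x), dv = exp(2*x) dx, so v = exp(2*x)/2: I = exp(2*x)*sin(4*x)/2 − 2·∫ exp(2*x)*cos(4*x) dx.
Apply parts again with u = cos(4*x), dv = exp(2*x) dx: ∫ exp(2*x)*cos(4*x) dx = exp(2*x)*cos(4*x)/2 + 2·I. Substituting back brings back I: I = exp(2*x)*sin(4*x)/2 - exp(2*x)*cos(4*x) − 4·I.
Solving for I: (1 + 4)·I equals the remaining terms, so I = (1/5)·(exp(2*x)*sin(4*x)/2 - exp(2*x)*cos(4*x)).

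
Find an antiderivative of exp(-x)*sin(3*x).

-exp(-x)*sin(3*x)/10 - 3*exp(-x)*cos(3*x)/10 + C

Let I denote the integral. Integrate by parts with u = sin(3*x), dv = exp(-x) dx, so v = -exp(-x): I = -exp(-x)*sin(3*x) + 3·∫ exp(-x)*cos(3*x) dx.
Apply parts again with u = cos(3*x), dv = exp(-x) dx: ∫ exp(-x)*cos(3*x) dx = -exp(-x)*cos(3*x) − 3·I. Substituting back brings back I: I = -exp(-x)*sin(3*x) - 3*exp(-x)*cos(3*x) − 9·I.
Solving for I: (1 + 9)·I equals the remaining terms, so I = (1/10)·(-exp(-x)*sin(3*x) - 3*exp(-x)*cos(3*x)).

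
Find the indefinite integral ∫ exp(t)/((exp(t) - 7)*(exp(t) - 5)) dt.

Let u = e^t, du = e^t dt.
The integral becomes ∫ du/((u-7)(u-5)); decompose into partial fractions.

log(exp(t) - 7)/2 - log(exp(t) - 5)/2 + C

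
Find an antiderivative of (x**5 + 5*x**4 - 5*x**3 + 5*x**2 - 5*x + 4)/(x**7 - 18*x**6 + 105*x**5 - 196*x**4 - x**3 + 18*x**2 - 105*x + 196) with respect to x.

Factor the denominator: (x - 7)**2*(x - 4)*(x - 1)*(x + 1)*(x**2 + 1).
Partial-fraction decomposition: (297*x + 304)/(42500*(x**2 + 1)) + 23/(1280*(x + 1)) - 5/(432*(x - 1)) + 2048/(2295*(x - 4)) - 1304291/(1440000*(x - 7)) + 27311/(7200*(x - 7)**2).
Integrate each term; A/(x−a) gives A·log|x−a|; the (Bx+D)/(x²+p²) term gives a log and an atan.

-1304291*log(x - 7)/1440000 + 2048*log(x - 4)/2295 - 5*log(x - 1)/432 + 23*log(x + 1)/1280 + 297*log(x**2 + 1)/85000 + 76*atan(x)/10625 - 27311/(7200*x - 50400) + C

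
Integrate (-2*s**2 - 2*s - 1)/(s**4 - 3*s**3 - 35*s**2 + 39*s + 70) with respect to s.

-113*log(s - 7)/480 + 13*log(s - 2)/105 - log(s + 1)/96 + 41*log(s + 5)/336 + C

Factor the denominator: (s - 7)*(s - 2)*(s + 1)*(s + 5).
Partial-fraction decomposition: 41/(336*(s + 5)) - 1/(96*(s + 1)) + 13/(105*(s - 2)) - 113/(480*(s - 7)).
Integrate each term: A/(s−a) contributes A·log|s−a|.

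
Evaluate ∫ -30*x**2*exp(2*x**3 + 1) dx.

-5*exp(2*x**3 + 1) + C

Let u = 2*x**3 + 1, so du = (6*x**2) dx.
Rewriting, the integral becomes -5·∫ e^u du = -5·e^u.
Substituting back, u = 2*x**3 + 1.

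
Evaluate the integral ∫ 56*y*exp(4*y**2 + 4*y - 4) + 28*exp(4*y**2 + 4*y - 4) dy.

Let u = 4*y**2 + 4*y - 4, so du = (8*y + 4) dy.
Rewriting, the integral becomes 7·∫ e^u du = 7·e^u.
Substituting back, u = 4*y**2 + 4*y - 4.

7*exp(4*y**2 + 4*y - 4) + C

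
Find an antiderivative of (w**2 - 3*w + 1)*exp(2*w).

Use integration by parts with u = w**2 - 3*w + 1, dv = exp(2*w) dw, so v = exp(2*w)/2.
Apply parts 2 times (tabular method): alternate signs, differentiate u down to 0, integrate dv up.

(w**2 - 4*w + 3)*exp(2*w)/2 + C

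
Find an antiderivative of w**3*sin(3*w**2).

Let u = w², du = 2w dw; rewrite as (1/2)∫ u^1·sin(3u) du.
Now integrate by parts 1 time.

-w**2*cos(3*w**2)/6 + sin(3*w**2)/18 + C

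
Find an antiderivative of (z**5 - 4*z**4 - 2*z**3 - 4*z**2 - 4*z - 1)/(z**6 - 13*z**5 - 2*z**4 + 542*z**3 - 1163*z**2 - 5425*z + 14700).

1043*log(z - 7)/3168 + 127*log(z - 5)/360 + 23*log(z - 3)/224 - 179*log(z + 4)/693 + 341*log(z + 5)/720 - 143/(24*z - 168) + C

Factor the denominator: (z - 7)**2*(z - 5)*(z - 3)*(z + 4)*(z + 5).
Partial-fraction decomposition: 341/(720*(z + 5)) - 179/(693*(z + 4)) + 23/(224*(z - 3)) + 127/(360*(z - 5)) + 1043/(3168*(z - 7)) + 143/(24*(z - 7)**2).
Integrate each term; A/(z−a) gives A·log|z−a|; A/(z−a)² gives −A/(z−a).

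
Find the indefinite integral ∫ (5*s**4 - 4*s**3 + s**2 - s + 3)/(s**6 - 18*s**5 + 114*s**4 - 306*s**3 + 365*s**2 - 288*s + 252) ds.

5339*log(s - 7)/500 - 1883*log(s - 6)/148 + 51*log(s - 3)/20 - 53*log(s - 2)/100 + 231*log(s**2 + 1)/18500 + 17*atan(s)/9250 + C

Factor the denominator: (s - 7)*(s - 6)*(s - 3)*(s - 2)*(s**2 + 1).
Partial-fraction decomposition: (231*s + 17)/(9250*(s**2 + 1)) - 53/(100*(s - 2)) + 51/(20*(s - 3)) - 1883/(148*(s - 6)) + 5339/(500*(s - 7)).
Integrate each term; A/(s−a) gives A·log|s−a|; the (Bs+D)/(s²+p²) term gives a log and an atan.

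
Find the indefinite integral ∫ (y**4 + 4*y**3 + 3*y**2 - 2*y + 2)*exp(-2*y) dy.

(-y**4 - 6*y**3 - 12*y**2 - 10*y - 7)*exp(-2*y)/2 + C

Use integration by parts with u = y**4 + 4*y**3 + 3*y**2 - 2*y + 2, dv = exp(-2*y) dy, so v = -exp(-2*y)/2.
Apply parts 4 times (tabular method): alternate signs, differentiate u down to 0, integrate dv up.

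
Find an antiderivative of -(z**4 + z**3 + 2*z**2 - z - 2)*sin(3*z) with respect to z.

z**4*cos(3*z)/3 - 4*z**3*sin(3*z)/9 + z**3*cos(3*z)/3 - z**2*sin(3*z)/3 + 2*z**2*cos(3*z)/9 - 4*z*sin(3*z)/27 - 5*z*cos(3*z)/9 + 5*sin(3*z)/27 - 58*cos(3*z)/81 + C

Use integration by parts with u = z**4 + z**3 + 2*z**2 - z - 2, dv = -sin(3*z) dz, so v = cos(3*z)/3.
Apply parts 4 times (tabular method): alternate signs, differentiate u down to 0, integrate dv up.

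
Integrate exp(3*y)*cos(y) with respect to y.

Let I denote the integral. Integrate by parts with u = cos(y), dv = exp(3*y) dy, so v = exp(3*y)/3: I = exp(3*y)*cos(y)/3 + (1/3)·∫ exp(3*y)*sin(y) dy.
Apply parts again with u = sin(y), dv = exp(3*y) dy: ∫ exp(3*y)*sin(y) dy = exp(3*y)*sin(y)/3 − (1/3)·I. Substituting back brings back I: I = exp(3*y)*sin(y)/9 + exp(3*y)*cos(y)/3 − (1/9)·I.
Solving for I: (1 + 1/9)·I equals the remaining terms, so I = (9/10)·(exp(3*y)*sin(y)/9 + exp(3*y)*cos(y)/3).

exp(3*y)*sin(y)/10 + 3*exp(3*y)*cos(y)/10 + C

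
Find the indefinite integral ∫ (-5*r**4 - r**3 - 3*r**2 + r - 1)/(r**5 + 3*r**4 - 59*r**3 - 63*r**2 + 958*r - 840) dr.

Factor the denominator: (r - 5)*(r - 4)*(r - 1)*(r + 6)*(r + 7).
Partial-fraction decomposition: -3939/(352*(r + 7)) + 6379/(770*(r + 6)) - 3/(224*(r - 1)) + 463/(110*(r - 4)) - 1107/(176*(r - 5)).
Integrate each term: A/(r−a) contributes A·log|r−a|.

-1107*log(r - 5)/176 + 463*log(r - 4)/110 - 3*log(r - 1)/224 + 6379*log(r + 6)/770 - 3939*log(r + 7)/352 + C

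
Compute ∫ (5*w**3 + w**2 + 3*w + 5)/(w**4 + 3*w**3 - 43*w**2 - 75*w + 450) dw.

67*log(w - 5)/22 - 79*log(w - 3)/72 - 61*log(w + 5)/8 + 1057*log(w + 6)/99 + C

Factor the denominator: (w - 5)*(w - 3)*(w + 5)*(w + 6).
Partial-fraction decomposition: 1057/(99*(w + 6)) - 61/(8*(w + 5)) - 79/(72*(w - 3)) + 67/(22*(w - 5)).
Integrate each term: A/(w−a) contributes A·log|w−a|.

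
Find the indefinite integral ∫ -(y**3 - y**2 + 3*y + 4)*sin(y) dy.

y**3*cos(y) - 3*y**2*sin(y) - y**2*cos(y) + 2*y*sin(y) - 3*y*cos(y) + 3*sin(y) + 6*cos(y) + C

Use integration by parts with u = y**3 - y**2 + 3*y + 4, dv = -sin(y) dy, so v = cos(y).
Apply parts 3 times (tabular method): alternate signs, differentiate u down to 0, integrate dv up.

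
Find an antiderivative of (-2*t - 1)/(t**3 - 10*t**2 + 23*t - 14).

log(t - 2) - log(t**2 - 8*t + 7)/2 + C

Factor the denominator: (t - 7)*(t - 2)*(t - 1).
Partial-fraction decomposition: -1/(2*(t - 1)) + 1/(t - 2) - 1/(2*(t - 7)).
Integrate each term: A/(t−a) contributes A·log|t−a|.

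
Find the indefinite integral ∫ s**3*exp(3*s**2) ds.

Let u = s², du = 2s ds; rewrite as (1/2)∫ u^1·exp(3u) du.
Now integrate by parts 1 time.

(3*s**2 - 1)*exp(3*s**2)/18 + C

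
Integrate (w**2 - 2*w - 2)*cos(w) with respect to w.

w**2*sin(w) - 2*w*sin(w) + 2*w*cos(w) - 4*sin(w) - 2*cos(w) + C

Use integration by parts with u = w**2 - 2*w - 2, dv = cos(w) dw, so v = sin(w).
Apply parts 2 times (tabular method): alternate signs, differentiate u down to 0, integrate dv up.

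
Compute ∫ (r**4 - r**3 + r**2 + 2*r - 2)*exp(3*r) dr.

(27*r**4 - 63*r**3 + 90*r**2 - 6*r - 52)*exp(3*r)/81 + C

Use integration by parts with u = r**4 - r**3 + r**2 + 2*r - 2, dv = exp(3*r) dr, so v = exp(3*r)/3.
Apply parts 4 times (tabular method): alternate signs, differentiate u down to 0, integrate dv up.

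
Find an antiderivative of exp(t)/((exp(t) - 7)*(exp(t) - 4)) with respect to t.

Let u = e^t, du = e^t dt.
The integral becomes ∫ du/((u-7)(u-4)); decompose into partial fractions.

log(exp(t) - 7)/3 - log(exp(t) - 4)/3 + C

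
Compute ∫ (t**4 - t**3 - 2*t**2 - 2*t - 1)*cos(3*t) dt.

t**4*sin(3*t)/3 - t**3*sin(3*t)/3 + 4*t**3*cos(3*t)/9 - 10*t**2*sin(3*t)/9 - t**2*cos(3*t)/3 - 4*t*sin(3*t)/9 - 20*t*cos(3*t)/27 - 7*sin(3*t)/81 - 4*cos(3*t)/27 + C

Use integration by parts with u = t**4 - t**3 - 2*t**2 - 2*t - 1, dv = cos(3*t) dt, so v = sin(3*t)/3.
Apply parts 4 times (tabular method): alternate signs, differentiate u down to 0, integrate dv up.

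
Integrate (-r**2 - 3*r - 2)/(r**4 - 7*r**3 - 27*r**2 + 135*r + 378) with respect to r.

Factor the denominator: (r - 7)*(r - 6)*(r + 3)**2.
Partial-fraction decomposition: 58/(2025*(r + 3)) - 1/(45*(r + 3)**2) + 56/(81*(r - 6)) - 18/(25*(r - 7)).
Integrate each term; A/(r−a) gives A·log|r−a|; A/(r−a)² gives −A/(r−a).

-18*log(r - 7)/25 + 56*log(r - 6)/81 + 58*log(r + 3)/2025 + 1/(45*r + 135) + C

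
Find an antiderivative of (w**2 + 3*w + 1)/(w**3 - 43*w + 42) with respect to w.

Factor the denominator: (w - 6)*(w - 1)*(w + 7).
Partial-fraction decomposition: 29/(104*(w + 7)) - 1/(8*(w - 1)) + 11/(13*(w - 6)).
Integrate each term: A/(w−a) contributes A·log|w−a|.

11*log(w - 6)/13 - log(w - 1)/8 + 29*log(w + 7)/104 + C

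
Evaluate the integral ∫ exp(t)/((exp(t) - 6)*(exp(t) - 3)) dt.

Let u = e^t, du = e^t dt.
The integral becomes ∫ du/((u-3)(u-6)); decompose into partial fractions.

log(exp(t) - 6)/3 - log(exp(t) - 3)/3 + C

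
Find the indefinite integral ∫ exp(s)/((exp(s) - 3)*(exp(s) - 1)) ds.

log(exp(s) - 3)/2 - log(exp(s) - 1)/2 + C

Let u = e^s, du = e^s ds.
The integral becomes ∫ du/((u-3)(u-1)); decompose into partial fractions.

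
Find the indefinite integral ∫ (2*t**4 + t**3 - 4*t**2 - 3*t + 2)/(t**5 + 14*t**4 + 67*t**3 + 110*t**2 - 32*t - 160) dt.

Factor the denominator: (t - 1)*(t + 2)*(t + 4)**2*(t + 5).
Partial-fraction decomposition: 521/(9*(t + 5)) - 1386/(25*(t + 4)) + 199/(5*(t + 4)**2) - 4/(9*(t + 2)) - 1/(225*(t - 1)).
Integrate each term; A/(t−a) gives A·log|t−a|; A/(t−a)² gives −A/(t−a).

-log(t - 1)/225 - 4*log(t + 2)/9 - 1386*log(t + 4)/25 + 521*log(t + 5)/9 - 199/(5*t + 20) + C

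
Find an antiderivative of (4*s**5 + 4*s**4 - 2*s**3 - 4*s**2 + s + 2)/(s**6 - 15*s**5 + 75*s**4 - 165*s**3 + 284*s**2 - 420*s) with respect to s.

-log(s)/210 + 75959*log(s - 7)/2968 - 14657*log(s - 5)/580 + 1211*log(s - 3)/312 - 7937*log(s**2 + 4)/79924 - 8779*atan(s/2)/39962 + C

Factor the denominator: s*(s - 7)*(s - 5)*(s - 3)*(s**2 + 4).
Partial-fraction decomposition: -(7937*s + 17558)/(39962*(s**2 + 4)) + 1211/(312*(s - 3)) - 14657/(580*(s - 5)) + 75959/(2968*(s - 7)) - 1/(210*s).
Integrate each term; A/(s−a) gives A·log|s−a|; the (Bs+D)/(s²+p²) term gives a log and an atan.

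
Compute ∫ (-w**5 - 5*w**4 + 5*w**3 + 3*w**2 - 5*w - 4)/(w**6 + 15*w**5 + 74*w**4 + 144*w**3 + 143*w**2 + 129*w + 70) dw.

-5*log(w + 1)/48 + 14*log(w + 2)/15 - 529*log(w + 5)/624 - 653*log(w + 7)/600 + 139*log(w**2 + 1)/2600 - 123*atan(w)/1300 + C

Factor the denominator: (w + 1)*(w + 2)*(w + 5)*(w + 7)*(w**2 + 1).
Partial-fraction decomposition: (139*w - 123)/(1300*(w**2 + 1)) - 653/(600*(w + 7)) - 529/(624*(w + 5)) + 14/(15*(w + 2)) - 5/(48*(w + 1)).
Integrate each term; A/(w−a) gives A·log|w−a|; the (Bw+D)/(w²+p²) term gives a log and an atan.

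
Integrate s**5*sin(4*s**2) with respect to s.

-s**4*cos(4*s**2)/8 + s**2*sin(4*s**2)/16 + cos(4*s**2)/64 + C

Let u = s², du = 2s ds; rewrite as (1/2)∫ u^2·sin(4u) du.
Now integrate by parts 2 times.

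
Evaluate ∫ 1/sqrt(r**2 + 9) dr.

log(r + sqrt(r**2 + 9)) + C

Substitute r = 3·tan(θ), so dr = 3·sec(θ)^2 dθ and the radical becomes sqrt(r**2 + 9) = 3·sec(θ) by the Pythagorean identity.
Integrate the resulting trig expression in θ, then back-substitute tan(θ) = r/3, sec(θ) = sqrt(r**2 + 9)/3 (absorbing any constant into C).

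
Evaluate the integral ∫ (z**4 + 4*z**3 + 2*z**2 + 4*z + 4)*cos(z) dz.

Use integration by parts with u = z**4 + 4*z**3 + 2*z**2 + 4*z + 4, dv = cos(z) dz, so v = sin(z).
Apply parts 4 times (tabular method): alternate signs, differentiate u down to 0, integrate dv up.

z**4*sin(z) + 4*z**3*sin(z) + 4*z**3*cos(z) - 10*z**2*sin(z) + 12*z**2*cos(z) - 20*z*sin(z) - 20*z*cos(z) + 24*sin(z) - 20*cos(z) + C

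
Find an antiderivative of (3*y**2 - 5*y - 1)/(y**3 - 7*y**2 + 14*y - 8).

Factor the denominator: (y - 4)*(y - 2)*(y - 1).
Partial-fraction decomposition: -1/(y - 1) - 1/(2*(y - 2)) + 9/(2*(y - 4)).
Integrate each term: A/(y−a) contributes A·log|y−a|.

9*log(y - 4)/2 - log(y - 2)/2 - log(y - 1) + C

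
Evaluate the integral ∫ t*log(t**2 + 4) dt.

Let u = t**2 + 4, so du = (2*t) dt.
The integral becomes (1/2)·∫ log(u) du; integrate by parts with u′=log(u), dv′=du.

t**2*log(t**2 + 4)/2 - t**2/2 + 2*log(t**2 + 4) + C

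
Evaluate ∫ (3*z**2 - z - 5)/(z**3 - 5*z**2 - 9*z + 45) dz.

65*log(z - 5)/16 - 19*log(z - 3)/12 + 25*log(z + 3)/48 + C

Factor the denominator: (z - 5)*(z - 3)*(z + 3).
Partial-fraction decomposition: 25/(48*(z + 3)) - 19/(12*(z - 3)) + 65/(16*(z - 5)).
Integrate each term: A/(z−a) contributes A·log|z−a|.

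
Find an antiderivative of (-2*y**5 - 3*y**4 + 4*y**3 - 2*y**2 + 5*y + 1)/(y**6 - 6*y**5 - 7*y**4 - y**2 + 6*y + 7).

-13169*log(y - 7)/6400 - log(y - 1)/16 + 41*log(y + 1)/256 - log(y**2 + 1)/50 - 3*atan(y)/100 + 11/(32*y + 32) + C

Factor the denominator: (y - 7)*(y - 1)*(y + 1)**2*(y**2 + 1).
Partial-fraction decomposition: -(4*y + 3)/(100*(y**2 + 1)) + 41/(256*(y + 1)) - 11/(32*(y + 1)**2) - 1/(16*(y - 1)) - 13169/(6400*(y - 7)).
Integrate each term; A/(y−a) gives A·log|y−a|; the (By+D)/(y²+p²) term gives a log and an atan.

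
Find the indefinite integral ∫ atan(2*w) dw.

w*atan(2*w) - log(4*w**2 + 1)/4 + C

Use integration by parts with u = arctan(2*w), dv = dw.
Then du = 2/(4*w**2 + 1) dw.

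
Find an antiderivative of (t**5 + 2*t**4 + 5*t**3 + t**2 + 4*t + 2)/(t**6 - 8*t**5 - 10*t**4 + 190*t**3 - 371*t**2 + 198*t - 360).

5755*log(t - 6)/1221 - 105*log(t - 4)/17 + 563*log(t - 3)/240 + 277*log(t + 5)/2288 - 309*log(t**2 + 1)/163540 - 261*atan(t)/40885 + C

Factor the denominator: (t - 6)*(t - 4)*(t - 3)*(t + 5)*(t**2 + 1).
Partial-fraction decomposition: -3*(103*t + 174)/(81770*(t**2 + 1)) + 277/(2288*(t + 5)) + 563/(240*(t - 3)) - 105/(17*(t - 4)) + 5755/(1221*(t - 6)).
Integrate each term; A/(t−a) gives A·log|t−a|; the (Bt+D)/(t²+p²) term gives a log and an atan.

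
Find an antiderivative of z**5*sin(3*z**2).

Let u = z², du = 2z dz; rewrite as (1/2)∫ u^2·sin(3u) du.
Now integrate by parts 2 times.

-z**4*cos(3*z**2)/6 + z**2*sin(3*z**2)/9 + cos(3*z**2)/27 + C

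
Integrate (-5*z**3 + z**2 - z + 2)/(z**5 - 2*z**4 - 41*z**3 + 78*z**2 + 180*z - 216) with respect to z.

-131*log(z - 6)/180 + 127*log(z - 3)/270 - log(z - 1)/70 - log(z + 2)/10 + 281*log(z + 6)/756 + C

Factor the denominator: (z - 6)*(z - 3)*(z - 1)*(z + 2)*(z + 6).
Partial-fraction decomposition: 281/(756*(z + 6)) - 1/(10*(z + 2)) - 1/(70*(z - 1)) + 127/(270*(z - 3)) - 131/(180*(z - 6)).
Integrate each term: A/(z−a) contributes A·log|z−a|.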